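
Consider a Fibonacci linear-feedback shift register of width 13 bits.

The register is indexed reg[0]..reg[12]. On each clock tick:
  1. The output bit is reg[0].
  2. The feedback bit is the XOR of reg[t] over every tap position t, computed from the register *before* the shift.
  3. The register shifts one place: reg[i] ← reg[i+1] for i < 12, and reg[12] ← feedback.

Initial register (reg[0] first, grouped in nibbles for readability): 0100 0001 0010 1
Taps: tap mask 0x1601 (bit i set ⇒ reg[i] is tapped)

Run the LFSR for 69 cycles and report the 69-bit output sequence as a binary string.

010000010010100100101011000100111110110101000010000011011010101011101

tick  register→output (feedback)
  0  0100000100101→0 (0)
  1  1000001001010→1 (0)
  2  0000010010100→0 (1)
  3  0000100101001→0 (0)
  4  0001001010010→0 (0)
  5  0010010100100→0 (1)
  6  0100101001001→0 (0)
  7  1001010010010→1 (1)
  8  0010100100101→0 (0)
  9  0101001001010→0 (1)
 10  1010010010101→1 (1)
 11  0100100101011→0 (0)
 12  1001001010110→1 (0)
 13  0010010101100→0 (0)
 14  0100101011000→0 (1)
 15  1001010110001→1 (0)
 16  0010101100010→0 (0)
 17  0101011000100→0 (1)
 18  1010110001001→1 (1)
 19  0101100010011→0 (1)
 20  1011000100111→1 (1)
 21  0110001001111→0 (1)
 22  1100010011111→1 (0)
 23  1000100111110→1 (1)
 24  0001001111101→0 (1)
 25  0010011111011→0 (0)
 26  0100111110110→0 (1)
 27  1001111101101→1 (0)
 28  0011111011010→0 (1)
 29  0111110110101→0 (0)
 30  1111101101010→1 (0)
 31  1111011010100→1 (0)
 32  1110110101000→1 (0)
 33  1101101010000→1 (1)
 34  1011010100001→1 (0)
 35  0110101000010→0 (0)
 36  1101010000100→1 (0)
 37  1010100001000→1 (0)
 38  0101000010000→0 (0)
 39  1010000100000→1 (1)
 40  0100001000001→0 (1)
 41  1000010000011→1 (0)
 42  0000100000110→0 (1)
 43  0001000001101→0 (1)
 44  0010000011011→0 (0)
 45  0100000110110→0 (1)
 46  1000001101101→1 (0)
 47  0000011011010→0 (1)
 48  0000110110101→0 (0)
 49  0001101101010→0 (1)
 50  0011011010101→0 (0)
 51  0110110101010→0 (1)
 52  1101101010101→1 (1)
 53  1011010101011→1 (1)
 54  0110101010111→0 (0)
 55  1101010101110→1 (1)
 56  1010101011101→1 (0)
 57  0101010111010→0 (1)
 58  1010101110101→1 (1)
 59  0101011101011→0 (0)
 60  1010111010110→1 (0)
 61  0101110101100→0 (0)
 62  1011101011000→1 (0)
 63  0111010110000→0 (0)
 64  1110101100000→1 (1)
 65  1101011000001→1 (0)
 66  1010110000010→1 (1)
 67  0101100000101→0 (0)
 68  1011000001010→1 (0)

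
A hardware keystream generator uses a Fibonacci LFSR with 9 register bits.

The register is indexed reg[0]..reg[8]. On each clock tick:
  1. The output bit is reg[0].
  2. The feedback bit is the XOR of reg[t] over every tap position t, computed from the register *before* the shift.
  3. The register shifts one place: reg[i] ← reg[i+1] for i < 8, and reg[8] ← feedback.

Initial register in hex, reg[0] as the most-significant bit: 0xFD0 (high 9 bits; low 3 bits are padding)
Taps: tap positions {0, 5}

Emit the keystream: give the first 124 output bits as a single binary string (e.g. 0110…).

k : reg_k → out_k, fb_k
0: 111111010 → 1, fb=0
1: 111110100 → 1, fb=1
2: 111101001 → 1, fb=0
3: 111010010 → 1, fb=1
4: 110100101 → 1, fb=1
5: 101001011 → 1, fb=0
6: 010010110 → 0, fb=0
7: 100101100 → 1, fb=0
8: 001011000 → 0, fb=1
9: 010110001 → 0, fb=0
10: 101100010 → 1, fb=1
11: 011000101 → 0, fb=0
12: 110001010 → 1, fb=0
13: 100010100 → 1, fb=1
14: 000101001 → 0, fb=1
15: 001010011 → 0, fb=0
16: 010100110 → 0, fb=0
17: 101001100 → 1, fb=0
18: 010011000 → 0, fb=1
19: 100110001 → 1, fb=1
20: 001100011 → 0, fb=0
21: 011000110 → 0, fb=0
22: 110001100 → 1, fb=0
23: 100011000 → 1, fb=0
24: 000110000 → 0, fb=0
25: 001100000 → 0, fb=0
26: 011000000 → 0, fb=0
27: 110000000 → 1, fb=1
28: 100000001 → 1, fb=1
29: 000000011 → 0, fb=0
30: 000000110 → 0, fb=0
31: 000001100 → 0, fb=1
32: 000011001 → 0, fb=1
33: 000110011 → 0, fb=0
34: 001100110 → 0, fb=0
35: 011001100 → 0, fb=1
36: 110011001 → 1, fb=0
37: 100110010 → 1, fb=1
38: 001100101 → 0, fb=0
39: 011001010 → 0, fb=1
40: 110010101 → 1, fb=1
41: 100101011 → 1, fb=0
42: 001010110 → 0, fb=0
43: 010101100 → 0, fb=1
44: 101011001 → 1, fb=0
45: 010110010 → 0, fb=0
46: 101100100 → 1, fb=1
47: 011001001 → 0, fb=1
48: 110010011 → 1, fb=1
49: 100100111 → 1, fb=1
50: 001001111 → 0, fb=1
51: 010011111 → 0, fb=1
52: 100111111 → 1, fb=0
53: 001111110 → 0, fb=1
54: 011111101 → 0, fb=1
55: 111111011 → 1, fb=0
56: 111110110 → 1, fb=1
57: 111101101 → 1, fb=0
58: 111011010 → 1, fb=0
59: 110110100 → 1, fb=1
60: 101101001 → 1, fb=0
61: 011010010 → 0, fb=0
62: 110100100 → 1, fb=1
63: 101001001 → 1, fb=0
64: 010010010 → 0, fb=0
65: 100100100 → 1, fb=1
66: 001001001 → 0, fb=1
67: 010010011 → 0, fb=0
68: 100100110 → 1, fb=1
69: 001001101 → 0, fb=1
70: 010011011 → 0, fb=1
71: 100110111 → 1, fb=1
72: 001101111 → 0, fb=1
73: 011011111 → 0, fb=1
74: 110111111 → 1, fb=0
75: 101111110 → 1, fb=0
76: 011111100 → 0, fb=1
77: 111111001 → 1, fb=0
78: 111110010 → 1, fb=1
79: 111100101 → 1, fb=1
80: 111001011 → 1, fb=0
81: 110010110 → 1, fb=1
82: 100101101 → 1, fb=0
83: 001011010 → 0, fb=1
84: 010110101 → 0, fb=0
85: 101101010 → 1, fb=0
86: 011010100 → 0, fb=0
87: 110101000 → 1, fb=0
88: 101010000 → 1, fb=1
89: 010100001 → 0, fb=0
90: 101000010 → 1, fb=1
91: 010000101 → 0, fb=0
92: 100001010 → 1, fb=0
93: 000010100 → 0, fb=0
94: 000101000 → 0, fb=1
95: 001010001 → 0, fb=0
96: 010100010 → 0, fb=0
97: 101000100 → 1, fb=1
98: 010001001 → 0, fb=1
99: 100010011 → 1, fb=1
100: 000100111 → 0, fb=0
101: 001001110 → 0, fb=1
102: 010011101 → 0, fb=1
103: 100111011 → 1, fb=0
104: 001110110 → 0, fb=0
105: 011101100 → 0, fb=1
106: 111011001 → 1, fb=0
107: 110110010 → 1, fb=1
108: 101100101 → 1, fb=1
109: 011001011 → 0, fb=1
110: 110010111 → 1, fb=1
111: 100101111 → 1, fb=0
112: 001011110 → 0, fb=1
113: 010111101 → 0, fb=1
114: 101111011 → 1, fb=0
115: 011110110 → 0, fb=0
116: 111101100 → 1, fb=0
117: 111011000 → 1, fb=0
118: 110110000 → 1, fb=1
119: 101100001 → 1, fb=1
120: 011000011 → 0, fb=0
121: 110000110 → 1, fb=1
122: 100001101 → 1, fb=0
123: 000011010 → 0, fb=1

1111110100101100010100110001100000001100110010101100100111111011010010010011011111100101101010000101000100111011001011110110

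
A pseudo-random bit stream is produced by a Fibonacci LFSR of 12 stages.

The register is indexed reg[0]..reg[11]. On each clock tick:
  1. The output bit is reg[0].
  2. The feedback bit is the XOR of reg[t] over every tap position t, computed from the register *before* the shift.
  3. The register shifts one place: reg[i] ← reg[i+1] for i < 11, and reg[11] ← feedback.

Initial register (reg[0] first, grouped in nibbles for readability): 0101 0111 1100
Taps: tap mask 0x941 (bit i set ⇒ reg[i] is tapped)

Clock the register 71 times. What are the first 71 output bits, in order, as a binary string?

01010111110001000011010101111110011100011101011000111011110111100011101

k : reg_k → out_k, fb_k
0: 010101111100 → 0, fb=0
1: 101011111000 → 1, fb=1
2: 010111110001 → 0, fb=0
3: 101111100010 → 1, fb=0
4: 011111000100 → 0, fb=0
5: 111110001000 → 1, fb=0
6: 111100010000 → 1, fb=1
7: 111000100001 → 1, fb=1
8: 110001000011 → 1, fb=0
9: 100010000110 → 1, fb=1
10: 000100001101 → 0, fb=0
11: 001000011010 → 0, fb=1
12: 010000110101 → 0, fb=0
13: 100001101010 → 1, fb=1
14: 000011010101 → 0, fb=1
15: 000110101011 → 0, fb=1
16: 001101010111 → 0, fb=1
17: 011010101111 → 0, fb=1
18: 110101011111 → 1, fb=1
19: 101010111111 → 1, fb=0
20: 010101111110 → 0, fb=0
21: 101011111100 → 1, fb=1
22: 010111111001 → 0, fb=1
23: 101111110011 → 1, fb=1
24: 011111100111 → 0, fb=0
25: 111111001110 → 1, fb=0
26: 111110011100 → 1, fb=0
27: 111100111000 → 1, fb=1
28: 111001110001 → 1, fb=1
29: 110011100011 → 1, fb=1
30: 100111000111 → 1, fb=0
31: 001110001110 → 0, fb=1
32: 011100011101 → 0, fb=0
33: 111000111010 → 1, fb=1
34: 110001110101 → 1, fb=1
35: 100011101011 → 1, fb=0
36: 000111010110 → 0, fb=0
37: 001110101100 → 0, fb=0
38: 011101011000 → 0, fb=1
39: 111010110001 → 1, fb=1
40: 110101100011 → 1, fb=1
41: 101011000111 → 1, fb=0
42: 010110001110 → 0, fb=1
43: 101100011101 → 1, fb=1
44: 011000111011 → 0, fb=1
45: 110001110111 → 1, fb=1
46: 100011101111 → 1, fb=0
47: 000111011110 → 0, fb=1
48: 001110111101 → 0, fb=1
49: 011101111011 → 0, fb=1
50: 111011110111 → 1, fb=1
51: 110111101111 → 1, fb=0
52: 101111011110 → 1, fb=0
53: 011110111100 → 0, fb=0
54: 111101111000 → 1, fb=1
55: 111011110001 → 1, fb=1
56: 110111100011 → 1, fb=1
57: 101111000111 → 1, fb=0
58: 011110001110 → 0, fb=1
59: 111100011101 → 1, fb=1
60: 111000111011 → 1, fb=0
61: 110001110110 → 1, fb=0
62: 100011101100 → 1, fb=1
63: 000111011001 → 0, fb=0
64: 001110110010 → 0, fb=1
65: 011101100101 → 0, fb=0
66: 111011001010 → 1, fb=0
67: 110110010100 → 1, fb=1
68: 101100101001 → 1, fb=0
69: 011001010010 → 0, fb=0
70: 110010100100 → 1, fb=0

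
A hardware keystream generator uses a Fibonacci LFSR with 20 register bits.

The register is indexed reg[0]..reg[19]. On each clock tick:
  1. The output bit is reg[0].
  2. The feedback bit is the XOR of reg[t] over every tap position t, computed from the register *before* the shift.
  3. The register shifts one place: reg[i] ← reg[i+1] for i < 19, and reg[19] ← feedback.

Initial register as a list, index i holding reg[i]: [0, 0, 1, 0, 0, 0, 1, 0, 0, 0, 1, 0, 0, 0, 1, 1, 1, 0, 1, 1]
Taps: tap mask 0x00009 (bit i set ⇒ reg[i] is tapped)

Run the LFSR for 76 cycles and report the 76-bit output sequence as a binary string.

tick  register→output (feedback)
  0  00100010001000111011→0 (0)
  1  01000100010001110110→0 (0)
  2  10001000100011101100→1 (1)
  3  00010001000111011001→0 (1)
  4  00100010001110110011→0 (0)
  5  01000100011101100110→0 (0)
  6  10001000111011001100→1 (1)
  7  00010001110110011001→0 (1)
  8  00100011101100110011→0 (0)
  9  01000111011001100110→0 (0)
 10  10001110110011001100→1 (1)
 11  00011101100110011001→0 (1)
 12  00111011001100110011→0 (1)
 13  01110110011001100111→0 (1)
 14  11101100110011001111→1 (1)
 15  11011001100110011111→1 (0)
 16  10110011001100111110→1 (0)
 17  01100110011001111100→0 (0)
 18  11001100110011111000→1 (1)
 19  10011001100111110001→1 (0)
 20  00110011001111100010→0 (1)
 21  01100110011111000101→0 (0)
 22  11001100111110001010→1 (1)
 23  10011001111100010101→1 (0)
 24  00110011111000101010→0 (1)
 25  01100111110001010101→0 (0)
 26  11001111100010101010→1 (1)
 27  10011111000101010101→1 (0)
 28  00111110001010101010→0 (1)
 29  01111100010101010101→0 (1)
 30  11111000101010101011→1 (0)
 31  11110001010101010110→1 (0)
 32  11100010101010101100→1 (1)
 33  11000101010101011001→1 (1)
 34  10001010101010110011→1 (1)
 35  00010101010101100111→0 (1)
 36  00101010101011001111→0 (0)
 37  01010101010110011110→0 (1)
 38  10101010101100111101→1 (1)
 39  01010101011001111011→0 (1)
 40  10101010110011110111→1 (1)
 41  01010101100111101111→0 (1)
 42  10101011001111011111→1 (1)
 43  01010110011110111111→0 (1)
 44  10101100111101111111→1 (1)
 45  01011001111011111111→0 (1)
 46  10110011110111111111→1 (0)
 47  01100111101111111110→0 (0)
 48  11001111011111111100→1 (1)
 49  10011110111111111001→1 (0)
 50  00111101111111110010→0 (1)
 51  01111011111111100101→0 (1)
 52  11110111111111001011→1 (0)
 53  11101111111110010110→1 (1)
 54  11011111111100101101→1 (0)
 55  10111111111001011010→1 (0)
 56  01111111110010110100→0 (1)
 57  11111111100101101001→1 (0)
 58  11111111001011010010→1 (0)
 59  11111110010110100100→1 (0)
 60  11111100101101001000→1 (0)
 61  11111001011010010000→1 (0)
 62  11110010110100100000→1 (0)
 63  11100101101001000000→1 (1)
 64  11001011010010000001→1 (1)
 65  10010110100100000011→1 (0)
 66  00101101001000000110→0 (0)
 67  01011010010000001100→0 (1)
 68  10110100100000011001→1 (0)
 69  01101001000000110010→0 (0)
 70  11010010000001100100→1 (0)
 71  10100100000011001000→1 (1)
 72  01001000000110010001→0 (0)
 73  10010000001100100010→1 (0)
 74  00100000011001000100→0 (0)
 75  01000000110010001000→0 (0)

0010001000100011101100110011001111100010101010101100111101111111110010110100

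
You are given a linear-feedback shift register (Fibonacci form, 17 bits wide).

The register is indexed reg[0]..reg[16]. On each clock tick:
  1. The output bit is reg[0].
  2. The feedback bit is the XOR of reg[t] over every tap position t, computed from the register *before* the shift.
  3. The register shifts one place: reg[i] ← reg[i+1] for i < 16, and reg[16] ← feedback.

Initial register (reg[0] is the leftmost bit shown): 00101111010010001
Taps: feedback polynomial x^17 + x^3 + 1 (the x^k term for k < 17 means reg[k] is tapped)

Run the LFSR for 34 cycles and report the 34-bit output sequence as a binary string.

k : reg_k → out_k, fb_k
0: 00101111010010001 → 0, fb=0
1: 01011110100100010 → 0, fb=1
2: 10111101001000101 → 1, fb=0
3: 01111010010001010 → 0, fb=1
4: 11110100100010101 → 1, fb=0
5: 11101001000101010 → 1, fb=1
6: 11010010001010101 → 1, fb=0
7: 10100100010101010 → 1, fb=1
8: 01001000101010101 → 0, fb=0
9: 10010001010101010 → 1, fb=0
10: 00100010101010100 → 0, fb=0
11: 01000101010101000 → 0, fb=0
12: 10001010101010000 → 1, fb=1
13: 00010101010100001 → 0, fb=1
14: 00101010101000011 → 0, fb=0
15: 01010101010000110 → 0, fb=1
16: 10101010100001101 → 1, fb=1
17: 01010101000011011 → 0, fb=1
18: 10101010000110111 → 1, fb=1
19: 01010100001101111 → 0, fb=1
20: 10101000011011111 → 1, fb=1
21: 01010000110111111 → 0, fb=1
22: 10100001101111111 → 1, fb=1
23: 01000011011111111 → 0, fb=0
24: 10000110111111110 → 1, fb=1
25: 00001101111111101 → 0, fb=0
26: 00011011111111010 → 0, fb=1
27: 00110111111110101 → 0, fb=1
28: 01101111111101011 → 0, fb=0
29: 11011111111010110 → 1, fb=0
30: 10111111110101100 → 1, fb=0
31: 01111111101011000 → 0, fb=1
32: 11111111010110001 → 1, fb=0
33: 11111110101100010 → 1, fb=0

0010111101001000101010101000011011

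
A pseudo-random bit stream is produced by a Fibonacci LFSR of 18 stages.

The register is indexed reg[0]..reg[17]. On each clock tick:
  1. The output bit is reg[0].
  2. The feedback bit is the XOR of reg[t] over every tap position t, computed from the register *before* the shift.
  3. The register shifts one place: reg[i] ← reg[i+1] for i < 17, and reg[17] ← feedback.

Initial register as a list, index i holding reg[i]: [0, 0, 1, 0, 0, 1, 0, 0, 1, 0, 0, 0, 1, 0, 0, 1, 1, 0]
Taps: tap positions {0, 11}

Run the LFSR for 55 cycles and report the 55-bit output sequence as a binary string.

tick  register→output (feedback)
  0  001001001000100110→0 (0)
  1  010010010001001100→0 (1)
  2  100100100010011001→1 (1)
  3  001001000100110011→0 (0)
  4  010010001001100110→0 (1)
  5  100100010011001101→1 (0)
  6  001000100110011010→0 (0)
  7  010001001100110100→0 (0)
  8  100010011001101000→1 (0)
  9  000100110011010000→0 (1)
 10  001001100110100001→0 (0)
 11  010011001101000010→0 (1)
 12  100110011010000101→1 (1)
 13  001100110100001011→0 (0)
 14  011001101000010110→0 (0)
 15  110011010000101100→1 (1)
 16  100110100001011001→1 (0)
 17  001101000010110010→0 (0)
 18  011010000101100100→0 (1)
 19  110100001011001001→1 (0)
 20  101000010110010010→1 (1)
 21  010000101100100101→0 (0)
 22  100001011001001010→1 (0)
 23  000010110010010100→0 (0)
 24  000101100100101000→0 (0)
 25  001011001001010000→0 (1)
 26  010110010010100001→0 (0)
 27  101100100101000010→1 (0)
 28  011001001010000100→0 (0)
 29  110010010100001000→1 (1)
 30  100100101000010001→1 (1)
 31  001001010000100011→0 (0)
 32  010010100001000110→0 (1)
 33  100101000010001101→1 (1)
 34  001010000100011011→0 (0)
 35  010100001000110110→0 (0)
 36  101000010001101100→1 (0)
 37  010000100011011000→0 (1)
 38  100001000110110001→1 (1)
 39  000010001101100011→0 (1)
 40  000100011011000111→0 (1)
 41  001000110110001111→0 (0)
 42  010001101100011110→0 (0)
 43  100011011000111100→1 (1)
 44  000110110001111001→0 (1)
 45  001101100011110011→0 (1)
 46  011011000111100111→0 (1)
 47  110110001111001111→1 (0)
 48  101100011110011110→1 (1)
 49  011000111100111101→0 (0)
 50  110001111001111010→1 (0)
 51  100011110011110100→1 (0)
 52  000111100111101000→0 (1)
 53  001111001111010001→0 (1)
 54  011110011110100011→0 (0)

0010010010001001100110100001011001001010000100011011000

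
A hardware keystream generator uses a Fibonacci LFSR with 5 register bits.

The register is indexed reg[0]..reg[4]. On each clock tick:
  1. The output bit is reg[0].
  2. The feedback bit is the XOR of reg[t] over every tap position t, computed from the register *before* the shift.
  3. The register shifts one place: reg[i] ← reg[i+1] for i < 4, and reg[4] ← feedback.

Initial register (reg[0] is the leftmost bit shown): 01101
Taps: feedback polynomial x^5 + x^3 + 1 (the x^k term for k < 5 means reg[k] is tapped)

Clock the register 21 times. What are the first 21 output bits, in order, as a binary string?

011010010000101011101

k : reg_k → out_k, fb_k
0: 01101 → 0, fb=0
1: 11010 → 1, fb=0
2: 10100 → 1, fb=1
3: 01001 → 0, fb=0
4: 10010 → 1, fb=0
5: 00100 → 0, fb=0
6: 01000 → 0, fb=0
7: 10000 → 1, fb=1
8: 00001 → 0, fb=0
9: 00010 → 0, fb=1
10: 00101 → 0, fb=0
11: 01010 → 0, fb=1
12: 10101 → 1, fb=1
13: 01011 → 0, fb=1
14: 10111 → 1, fb=0
15: 01110 → 0, fb=1
16: 11101 → 1, fb=1
17: 11011 → 1, fb=0
18: 10110 → 1, fb=0
19: 01100 → 0, fb=0
20: 11000 → 1, fb=1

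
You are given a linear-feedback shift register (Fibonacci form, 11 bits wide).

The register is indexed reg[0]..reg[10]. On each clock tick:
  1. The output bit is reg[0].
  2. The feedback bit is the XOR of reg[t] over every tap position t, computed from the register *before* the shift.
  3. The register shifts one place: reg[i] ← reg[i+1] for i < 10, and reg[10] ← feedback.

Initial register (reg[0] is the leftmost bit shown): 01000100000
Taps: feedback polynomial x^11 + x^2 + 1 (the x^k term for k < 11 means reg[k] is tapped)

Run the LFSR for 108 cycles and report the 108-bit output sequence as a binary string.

010001000000101010000100000100101000101100010100111010001110100101101001100110011111111111000000000110000000

step | reg (before) | out | fb
   0 | 01000100000 | 0 | 0
   1 | 10001000000 | 1 | 1
   2 | 00010000001 | 0 | 0
   3 | 00100000010 | 0 | 1
   4 | 01000000101 | 0 | 0
   5 | 10000001010 | 1 | 1
   6 | 00000010101 | 0 | 0
   7 | 00000101010 | 0 | 0
   8 | 00001010100 | 0 | 0
   9 | 00010101000 | 0 | 0
  10 | 00101010000 | 0 | 1
  11 | 01010100001 | 0 | 0
  12 | 10101000010 | 1 | 0
  13 | 01010000100 | 0 | 0
  14 | 10100001000 | 1 | 0
  15 | 01000010000 | 0 | 0
  16 | 10000100000 | 1 | 1
  17 | 00001000001 | 0 | 0
  18 | 00010000010 | 0 | 0
  19 | 00100000100 | 0 | 1
  20 | 01000001001 | 0 | 0
  21 | 10000010010 | 1 | 1
  22 | 00000100101 | 0 | 0
  23 | 00001001010 | 0 | 0
  24 | 00010010100 | 0 | 0
  25 | 00100101000 | 0 | 1
  26 | 01001010001 | 0 | 0
  27 | 10010100010 | 1 | 1
  28 | 00101000101 | 0 | 1
  29 | 01010001011 | 0 | 0
  30 | 10100010110 | 1 | 0
  31 | 01000101100 | 0 | 0
  32 | 10001011000 | 1 | 1
  33 | 00010110001 | 0 | 0
  34 | 00101100010 | 0 | 1
  35 | 01011000101 | 0 | 0
  36 | 10110001010 | 1 | 0
  37 | 01100010100 | 0 | 1
  38 | 11000101001 | 1 | 1
  39 | 10001010011 | 1 | 1
  40 | 00010100111 | 0 | 0
  41 | 00101001110 | 0 | 1
  42 | 01010011101 | 0 | 0
  43 | 10100111010 | 1 | 0
  44 | 01001110100 | 0 | 0
  45 | 10011101000 | 1 | 1
  46 | 00111010001 | 0 | 1
  47 | 01110100011 | 0 | 1
  48 | 11101000111 | 1 | 0
  49 | 11010001110 | 1 | 1
  50 | 10100011101 | 1 | 0
  51 | 01000111010 | 0 | 0
  52 | 10001110100 | 1 | 1
  53 | 00011101001 | 0 | 0
  54 | 00111010010 | 0 | 1
  55 | 01110100101 | 0 | 1
  56 | 11101001011 | 1 | 0
  57 | 11010010110 | 1 | 1
  58 | 10100101101 | 1 | 0
  59 | 01001011010 | 0 | 0
  60 | 10010110100 | 1 | 1
  61 | 00101101001 | 0 | 1
  62 | 01011010011 | 0 | 0
  63 | 10110100110 | 1 | 0
  64 | 01101001100 | 0 | 1
  65 | 11010011001 | 1 | 1
  66 | 10100110011 | 1 | 0
  67 | 01001100110 | 0 | 0
  68 | 10011001100 | 1 | 1
  69 | 00110011001 | 0 | 1
  70 | 01100110011 | 0 | 1
  71 | 11001100111 | 1 | 1
  72 | 10011001111 | 1 | 1
  73 | 00110011111 | 0 | 1
  74 | 01100111111 | 0 | 1
  75 | 11001111111 | 1 | 1
  76 | 10011111111 | 1 | 1
  77 | 00111111111 | 0 | 1
  78 | 01111111111 | 0 | 1
  79 | 11111111111 | 1 | 0
  80 | 11111111110 | 1 | 0
  81 | 11111111100 | 1 | 0
  82 | 11111111000 | 1 | 0
  83 | 11111110000 | 1 | 0
  84 | 11111100000 | 1 | 0
  85 | 11111000000 | 1 | 0
  86 | 11110000000 | 1 | 0
  87 | 11100000000 | 1 | 0
  88 | 11000000000 | 1 | 1
  89 | 10000000001 | 1 | 1
  90 | 00000000011 | 0 | 0
  91 | 00000000110 | 0 | 0
  92 | 00000001100 | 0 | 0
  93 | 00000011000 | 0 | 0
  94 | 00000110000 | 0 | 0
  95 | 00001100000 | 0 | 0
  96 | 00011000000 | 0 | 0
  97 | 00110000000 | 0 | 1
  98 | 01100000001 | 0 | 1
  99 | 11000000011 | 1 | 1
 100 | 10000000111 | 1 | 1
 101 | 00000001111 | 0 | 0
 102 | 00000011110 | 0 | 0
 103 | 00000111100 | 0 | 0
 104 | 00001111000 | 0 | 0
 105 | 00011110000 | 0 | 0
 106 | 00111100000 | 0 | 1
 107 | 01111000001 | 0 | 1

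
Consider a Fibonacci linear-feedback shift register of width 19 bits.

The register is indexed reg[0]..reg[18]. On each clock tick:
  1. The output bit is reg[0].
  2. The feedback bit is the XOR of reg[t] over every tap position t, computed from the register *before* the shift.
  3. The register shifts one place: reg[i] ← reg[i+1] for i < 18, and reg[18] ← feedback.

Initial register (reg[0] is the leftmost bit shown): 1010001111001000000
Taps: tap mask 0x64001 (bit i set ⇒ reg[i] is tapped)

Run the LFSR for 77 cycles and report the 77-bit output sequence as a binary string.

k : reg_k → out_k, fb_k
0: 1010001111001000000 → 1, fb=1
1: 0100011110010000001 → 0, fb=1
2: 1000111100100000011 → 1, fb=1
3: 0001111001000000111 → 0, fb=0
4: 0011110010000001110 → 0, fb=1
5: 0111100100000011101 → 0, fb=0
6: 1111001000000111010 → 1, fb=1
7: 1110010000001110101 → 1, fb=1
8: 1100100000011101011 → 1, fb=1
9: 1001000000111010111 → 1, fb=0
10: 0010000001110101110 → 0, fb=1
11: 0100000011101011101 → 0, fb=0
12: 1000000111010111010 → 1, fb=1
13: 0000001110101110101 → 0, fb=0
14: 0000011101011101010 → 0, fb=1
15: 0000111010111010101 → 0, fb=0
16: 0001110101110101010 → 0, fb=1
17: 0011101011101010101 → 0, fb=0
18: 0111010111010101010 → 0, fb=1
19: 1110101110101010101 → 1, fb=1
20: 1101011101010101011 → 1, fb=1
21: 1010111010101010111 → 1, fb=0
22: 0101110101010101110 → 0, fb=1
23: 1011101010101011101 → 1, fb=1
24: 0111010101010111011 → 0, fb=1
25: 1110101010101110111 → 1, fb=0
26: 1101010101011101110 → 1, fb=0
27: 1010101010111011100 → 1, fb=0
28: 0101010101110111000 → 0, fb=1
29: 1010101011101110001 → 1, fb=1
30: 0101010111011100011 → 0, fb=0
31: 1010101110111000110 → 1, fb=0
32: 0101011101110001100 → 0, fb=0
33: 1010111011100011000 → 1, fb=0
34: 0101110111000110000 → 0, fb=1
35: 1011101110001100001 → 1, fb=0
36: 0111011100011000010 → 0, fb=1
37: 1110111000110000101 → 1, fb=0
38: 1101110001100001010 → 1, fb=0
39: 1011100011000010100 → 1, fb=0
40: 0111000110000101000 → 0, fb=0
41: 1110001100001010000 → 1, fb=0
42: 1100011000010100000 → 1, fb=1
43: 1000110000101000001 → 1, fb=0
44: 0001100001010000010 → 0, fb=1
45: 0011000010100000101 → 0, fb=1
46: 0110000101000001011 → 0, fb=0
47: 1100001010000010110 → 1, fb=1
48: 1000010100000101101 → 1, fb=0
49: 0000101000001011010 → 0, fb=0
50: 0001010000010110100 → 0, fb=1
51: 0010100000101101001 → 0, fb=1
52: 0101000001011010011 → 0, fb=1
53: 1010000010110100111 → 1, fb=1
54: 0100000101101001111 → 0, fb=0
55: 1000001011010011110 → 1, fb=1
56: 0000010110100111101 → 0, fb=0
57: 0000101101001111010 → 0, fb=0
58: 0001011010011110100 → 0, fb=1
59: 0010110100111101001 → 0, fb=1
60: 0101101001111010011 → 0, fb=1
61: 1011010011110100111 → 1, fb=1
62: 0110100111101001111 → 0, fb=0
63: 1101001111010011110 → 1, fb=1
64: 1010011110100111101 → 1, fb=1
65: 0100111101001111011 → 0, fb=1
66: 1001111010011110111 → 1, fb=0
67: 0011110100111101110 → 0, fb=1
68: 0111101001111011101 → 0, fb=0
69: 1111010011110111010 → 1, fb=1
70: 1110100111101110101 → 1, fb=1
71: 1101001111011101011 → 1, fb=1
72: 1010011110111010111 → 1, fb=0
73: 0100111101110101110 → 0, fb=1
74: 1001111011101011101 → 1, fb=1
75: 0011110111010111011 → 0, fb=1
76: 0111101110101110111 → 0, fb=1

10100011110010000001110101110101010101110111000110000101000001011010011110100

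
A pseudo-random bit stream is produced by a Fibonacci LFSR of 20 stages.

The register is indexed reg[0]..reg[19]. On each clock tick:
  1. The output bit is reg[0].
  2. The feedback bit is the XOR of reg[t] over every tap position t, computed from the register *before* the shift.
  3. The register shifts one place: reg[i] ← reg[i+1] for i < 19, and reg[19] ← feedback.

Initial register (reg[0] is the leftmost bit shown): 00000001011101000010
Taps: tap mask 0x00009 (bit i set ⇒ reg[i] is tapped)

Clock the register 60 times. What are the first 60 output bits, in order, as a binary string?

tick  register→output (feedback)
  0  00000001011101000010→0 (0)
  1  00000010111010000100→0 (0)
  2  00000101110100001000→0 (0)
  3  00001011101000010000→0 (0)
  4  00010111010000100000→0 (1)
  5  00101110100001000001→0 (0)
  6  01011101000010000010→0 (1)
  7  10111010000100000101→1 (0)
  8  01110100001000001010→0 (1)
  9  11101000010000010101→1 (1)
 10  11010000100000101011→1 (0)
 11  10100001000001010110→1 (1)
 12  01000010000010101101→0 (0)
 13  10000100000101011010→1 (1)
 14  00001000001010110101→0 (0)
 15  00010000010101101010→0 (1)
 16  00100000101011010101→0 (0)
 17  01000001010110101010→0 (0)
 18  10000010101101010100→1 (1)
 19  00000101011010101001→0 (0)
 20  00001010110101010010→0 (0)
 21  00010101101010100100→0 (1)
 22  00101011010101001001→0 (0)
 23  01010110101010010010→0 (1)
 24  10101101010100100101→1 (1)
 25  01011010101001001011→0 (1)
 26  10110101010010010111→1 (0)
 27  01101010100100101110→0 (0)
 28  11010101001001011100→1 (0)
 29  10101010010010111000→1 (1)
 30  01010100100101110001→0 (1)
 31  10101001001011100011→1 (1)
 32  01010010010111000111→0 (1)
 33  10100100101110001111→1 (1)
 34  01001001011100011111→0 (0)
 35  10010010111000111110→1 (0)
 36  00100101110001111100→0 (0)
 37  01001011100011111000→0 (0)
 38  10010111000111110000→1 (0)
 39  00101110001111100000→0 (0)
 40  01011100011111000000→0 (1)
 41  10111000111110000001→1 (0)
 42  01110001111100000010→0 (1)
 43  11100011111000000101→1 (1)
 44  11000111110000001011→1 (1)
 45  10001111100000010111→1 (1)
 46  00011111000000101111→0 (1)
 47  00111110000001011111→0 (1)
 48  01111100000010111111→0 (1)
 49  11111000000101111111→1 (0)
 50  11110000001011111110→1 (0)
 51  11100000010111111100→1 (1)
 52  11000000101111111001→1 (1)
 53  10000001011111110011→1 (1)
 54  00000010111111100111→0 (0)
 55  00000101111111001110→0 (0)
 56  00001011111110011100→0 (0)
 57  00010111111100111000→0 (1)
 58  00101111111001110001→0 (0)
 59  01011111110011100010→0 (1)

000000010111010000100000101011010101001001011100011111000000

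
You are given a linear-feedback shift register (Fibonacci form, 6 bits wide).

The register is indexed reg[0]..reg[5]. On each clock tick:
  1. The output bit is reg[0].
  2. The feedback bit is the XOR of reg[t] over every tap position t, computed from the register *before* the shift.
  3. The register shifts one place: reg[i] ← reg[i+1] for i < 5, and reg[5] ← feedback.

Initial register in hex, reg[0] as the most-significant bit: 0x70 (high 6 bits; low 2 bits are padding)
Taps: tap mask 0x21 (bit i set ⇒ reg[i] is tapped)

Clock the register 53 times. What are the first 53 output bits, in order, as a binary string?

step | reg (before) | out | fb
   0 | 011100 | 0 | 0
   1 | 111000 | 1 | 1
   2 | 110001 | 1 | 0
   3 | 100010 | 1 | 1
   4 | 000101 | 0 | 1
   5 | 001011 | 0 | 1
   6 | 010111 | 0 | 1
   7 | 101111 | 1 | 0
   8 | 011110 | 0 | 0
   9 | 111100 | 1 | 1
  10 | 111001 | 1 | 0
  11 | 110010 | 1 | 1
  12 | 100101 | 1 | 0
  13 | 001010 | 0 | 0
  14 | 010100 | 0 | 0
  15 | 101000 | 1 | 1
  16 | 010001 | 0 | 1
  17 | 100011 | 1 | 0
  18 | 000110 | 0 | 0
  19 | 001100 | 0 | 0
  20 | 011000 | 0 | 0
  21 | 110000 | 1 | 1
  22 | 100001 | 1 | 0
  23 | 000010 | 0 | 0
  24 | 000100 | 0 | 0
  25 | 001000 | 0 | 0
  26 | 010000 | 0 | 0
  27 | 100000 | 1 | 1
  28 | 000001 | 0 | 1
  29 | 000011 | 0 | 1
  30 | 000111 | 0 | 1
  31 | 001111 | 0 | 1
  32 | 011111 | 0 | 1
  33 | 111111 | 1 | 0
  34 | 111110 | 1 | 1
  35 | 111101 | 1 | 0
  36 | 111010 | 1 | 1
  37 | 110101 | 1 | 0
  38 | 101010 | 1 | 1
  39 | 010101 | 0 | 1
  40 | 101011 | 1 | 0
  41 | 010110 | 0 | 0
  42 | 101100 | 1 | 1
  43 | 011001 | 0 | 1
  44 | 110011 | 1 | 0
  45 | 100110 | 1 | 1
  46 | 001101 | 0 | 1
  47 | 011011 | 0 | 1
  48 | 110111 | 1 | 0
  49 | 101110 | 1 | 1
  50 | 011101 | 0 | 1
  51 | 111011 | 1 | 0
  52 | 110110 | 1 | 1

01110001011110010100011000010000011111101010110011011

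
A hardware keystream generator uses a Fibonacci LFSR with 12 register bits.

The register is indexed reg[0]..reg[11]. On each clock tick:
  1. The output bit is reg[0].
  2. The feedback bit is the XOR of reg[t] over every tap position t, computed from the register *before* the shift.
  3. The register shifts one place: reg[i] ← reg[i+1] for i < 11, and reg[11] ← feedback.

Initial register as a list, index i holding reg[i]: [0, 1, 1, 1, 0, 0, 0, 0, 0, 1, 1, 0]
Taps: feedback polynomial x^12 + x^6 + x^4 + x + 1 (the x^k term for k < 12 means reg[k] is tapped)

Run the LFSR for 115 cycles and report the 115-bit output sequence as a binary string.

0111000001101000110000000101010100001110110001001110001110111111000011110010001010111110001110101111010111010011011

k : reg_k → out_k, fb_k
0: 011100000110 → 0, fb=1
1: 111000001101 → 1, fb=0
2: 110000011010 → 1, fb=0
3: 100000110100 → 1, fb=0
4: 000001101000 → 0, fb=1
5: 000011010001 → 0, fb=1
6: 000110100011 → 0, fb=0
7: 001101000110 → 0, fb=0
8: 011010001100 → 0, fb=0
9: 110100011000 → 1, fb=0
10: 101000110000 → 1, fb=0
11: 010001100000 → 0, fb=0
12: 100011000000 → 1, fb=0
13: 000110000000 → 0, fb=1
14: 001100000001 → 0, fb=0
15: 011000000010 → 0, fb=1
16: 110000000101 → 1, fb=0
17: 100000001010 → 1, fb=1
18: 000000010101 → 0, fb=0
19: 000000101010 → 0, fb=1
20: 000001010101 → 0, fb=0
21: 000010101010 → 0, fb=0
22: 000101010100 → 0, fb=0
23: 001010101000 → 0, fb=0
24: 010101010000 → 0, fb=1
25: 101010100001 → 1, fb=1
26: 010101000011 → 0, fb=1
27: 101010000111 → 1, fb=0
28: 010100001110 → 0, fb=1
29: 101000011101 → 1, fb=1
30: 010000111011 → 0, fb=0
31: 100001110110 → 1, fb=0
32: 000011101100 → 0, fb=0
33: 000111011000 → 0, fb=1
34: 001110110001 → 0, fb=0
35: 011101100010 → 0, fb=0
36: 111011000100 → 1, fb=1
37: 110110001001 → 1, fb=1
38: 101100010011 → 1, fb=1
39: 011000100111 → 0, fb=0
40: 110001001110 → 1, fb=0
41: 100010011100 → 1, fb=0
42: 000100111000 → 0, fb=1
43: 001001110001 → 0, fb=1
44: 010011100011 → 0, fb=1
45: 100111000111 → 1, fb=0
46: 001110001110 → 0, fb=1
47: 011100011101 → 0, fb=1
48: 111000111011 → 1, fb=1
49: 110001110111 → 1, fb=1
50: 100011101111 → 1, fb=1
51: 000111011111 → 0, fb=1
52: 001110111111 → 0, fb=0
53: 011101111110 → 0, fb=0
54: 111011111100 → 1, fb=0
55: 110111111000 → 1, fb=0
56: 101111110000 → 1, fb=1
57: 011111100001 → 0, fb=1
58: 111111000011 → 1, fb=1
59: 111110000111 → 1, fb=1
60: 111100001111 → 1, fb=0
61: 111000011110 → 1, fb=0
62: 110000111100 → 1, fb=1
63: 100001111001 → 1, fb=0
64: 000011110010 → 0, fb=0
65: 000111100100 → 0, fb=0
66: 001111001000 → 0, fb=1
67: 011110010001 → 0, fb=0
68: 111100100010 → 1, fb=1
69: 111001000101 → 1, fb=0
70: 110010001010 → 1, fb=1
71: 100100010101 → 1, fb=1
72: 001000101011 → 0, fb=1
73: 010001010111 → 0, fb=1
74: 100010101111 → 1, fb=1
75: 000101011111 → 0, fb=0
76: 001010111110 → 0, fb=0
77: 010101111100 → 0, fb=0
78: 101011111000 → 1, fb=1
79: 010111110001 → 0, fb=1
80: 101111100011 → 1, fb=1
81: 011111000111 → 0, fb=0
82: 111110001110 → 1, fb=1
83: 111100011101 → 1, fb=0
84: 111000111010 → 1, fb=1
85: 110001110101 → 1, fb=1
86: 100011101011 → 1, fb=1
87: 000111010111 → 0, fb=1
88: 001110101111 → 0, fb=0
89: 011101011110 → 0, fb=1
90: 111010111101 → 1, fb=0
91: 110101111010 → 1, fb=1
92: 101011110101 → 1, fb=1
93: 010111101011 → 0, fb=1
94: 101111010111 → 1, fb=0
95: 011110101110 → 0, fb=1
96: 111101011101 → 1, fb=0
97: 111010111010 → 1, fb=0
98: 110101110100 → 1, fb=1
99: 101011101001 → 1, fb=1
100: 010111010011 → 0, fb=0
101: 101110100110 → 1, fb=1
102: 011101001101 → 0, fb=1
103: 111010011011 → 1, fb=1
104: 110100110111 → 1, fb=1
105: 101001101111 → 1, fb=0
106: 010011011110 → 0, fb=0
107: 100110111100 → 1, fb=1
108: 001101111001 → 0, fb=1
109: 011011110011 → 0, fb=1
110: 110111100111 → 1, fb=0
111: 101111001110 → 1, fb=0
112: 011110011100 → 0, fb=0
113: 111100111000 → 1, fb=1
114: 111001110001 → 1, fb=1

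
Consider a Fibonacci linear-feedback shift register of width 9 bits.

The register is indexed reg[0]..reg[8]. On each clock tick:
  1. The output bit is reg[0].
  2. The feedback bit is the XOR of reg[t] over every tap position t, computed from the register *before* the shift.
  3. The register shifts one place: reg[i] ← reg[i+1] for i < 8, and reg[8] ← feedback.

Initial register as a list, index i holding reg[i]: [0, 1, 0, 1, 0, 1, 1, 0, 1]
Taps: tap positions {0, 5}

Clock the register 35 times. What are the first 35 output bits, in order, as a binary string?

01010110110001110001001010100011011

k : reg_k → out_k, fb_k
0: 010101101 → 0, fb=1
1: 101011011 → 1, fb=0
2: 010110110 → 0, fb=0
3: 101101100 → 1, fb=0
4: 011011000 → 0, fb=1
5: 110110001 → 1, fb=1
6: 101100011 → 1, fb=1
7: 011000111 → 0, fb=0
8: 110001110 → 1, fb=0
9: 100011100 → 1, fb=0
10: 000111000 → 0, fb=1
11: 001110001 → 0, fb=0
12: 011100010 → 0, fb=0
13: 111000100 → 1, fb=1
14: 110001001 → 1, fb=0
15: 100010010 → 1, fb=1
16: 000100101 → 0, fb=0
17: 001001010 → 0, fb=1
18: 010010101 → 0, fb=0
19: 100101010 → 1, fb=0
20: 001010100 → 0, fb=0
21: 010101000 → 0, fb=1
22: 101010001 → 1, fb=1
23: 010100011 → 0, fb=0
24: 101000110 → 1, fb=1
25: 010001101 → 0, fb=1
26: 100011011 → 1, fb=0
27: 000110110 → 0, fb=0
28: 001101100 → 0, fb=1
29: 011011001 → 0, fb=1
30: 110110011 → 1, fb=1
31: 101100111 → 1, fb=1
32: 011001111 → 0, fb=1
33: 110011111 → 1, fb=0
34: 100111110 → 1, fb=0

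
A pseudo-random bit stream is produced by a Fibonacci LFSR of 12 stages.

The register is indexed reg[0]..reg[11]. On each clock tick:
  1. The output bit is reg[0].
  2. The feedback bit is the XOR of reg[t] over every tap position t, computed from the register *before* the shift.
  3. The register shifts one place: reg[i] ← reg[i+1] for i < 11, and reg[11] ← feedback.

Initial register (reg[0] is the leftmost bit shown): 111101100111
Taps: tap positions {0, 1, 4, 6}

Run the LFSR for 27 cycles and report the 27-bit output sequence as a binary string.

k : reg_k → out_k, fb_k
0: 111101100111 → 1, fb=1
1: 111011001111 → 1, fb=1
2: 110110011111 → 1, fb=1
3: 101100111111 → 1, fb=0
4: 011001111110 → 0, fb=0
5: 110011111100 → 1, fb=0
6: 100111111000 → 1, fb=1
7: 001111110001 → 0, fb=0
8: 011111100010 → 0, fb=1
9: 111111000101 → 1, fb=1
10: 111110001011 → 1, fb=1
11: 111100010111 → 1, fb=0
12: 111000101110 → 1, fb=1
13: 110001011101 → 1, fb=0
14: 100010111010 → 1, fb=1
15: 000101110101 → 0, fb=1
16: 001011101011 → 0, fb=0
17: 010111010110 → 0, fb=0
18: 101110101100 → 1, fb=1
19: 011101011001 → 0, fb=1
20: 111010110011 → 1, fb=0
21: 110101100110 → 1, fb=1
22: 101011001101 → 1, fb=0
23: 010110011010 → 0, fb=0
24: 101100110100 → 1, fb=0
25: 011001101000 → 0, fb=0
26: 110011010000 → 1, fb=1

111101100111111000101110101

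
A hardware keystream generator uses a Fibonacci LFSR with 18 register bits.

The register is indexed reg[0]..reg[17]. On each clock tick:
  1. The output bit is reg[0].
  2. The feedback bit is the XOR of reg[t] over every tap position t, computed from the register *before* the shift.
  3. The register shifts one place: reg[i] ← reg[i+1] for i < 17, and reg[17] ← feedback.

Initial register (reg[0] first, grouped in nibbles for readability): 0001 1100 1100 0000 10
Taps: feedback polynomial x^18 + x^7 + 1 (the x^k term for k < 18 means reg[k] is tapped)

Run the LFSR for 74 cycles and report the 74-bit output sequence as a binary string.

00011100110000001001111100100011110000111011000010000110111111001111111000

tick  register→output (feedback)
  0  000111001100000010→0 (0)
  1  001110011000000100→0 (1)
  2  011100110000001001→0 (1)
  3  111001100000010011→1 (1)
  4  110011000000100111→1 (1)
  5  100110000001001111→1 (1)
  6  001100000010011111→0 (0)
  7  011000000100111110→0 (0)
  8  110000001001111100→1 (1)
  9  100000010011111001→1 (0)
 10  000000100111110010→0 (0)
 11  000001001111100100→0 (0)
 12  000010011111001000→0 (1)
 13  000100111110010001→0 (1)
 14  001001111100100011→0 (1)
 15  010011111001000111→0 (1)
 16  100111110010001111→1 (0)
 17  001111100100011110→0 (0)
 18  011111001000111100→0 (0)
 19  111110010001111000→1 (0)
 20  111100100011110000→1 (1)
 21  111001000111100001→1 (1)
 22  110010001111000011→1 (1)
 23  100100011110000111→1 (0)
 24  001000111100001110→0 (1)
 25  010001111000011101→0 (1)
 26  100011110000111011→1 (0)
 27  000111100001110110→0 (0)
 28  001111000011101100→0 (0)
 29  011110000111011000→0 (0)
 30  111100001110110000→1 (1)
 31  111000011101100001→1 (0)
 32  110000111011000010→1 (0)
 33  100001110110000100→1 (0)
 34  000011101100001000→0 (0)
 35  000111011000010000→0 (1)
 36  001110110000100001→0 (1)
 37  011101100001000011→0 (0)
 38  111011000010000110→1 (1)
 39  110110000100001101→1 (1)
 40  101100001000011011→1 (1)
 41  011000010000110111→0 (1)
 42  110000100001101111→1 (1)
 43  100001000011011111→1 (1)
 44  000010000110111111→0 (0)
 45  000100001101111110→0 (0)
 46  001000011011111100→0 (1)
 47  010000110111111001→0 (1)
 48  100001101111110011→1 (1)
 49  000011011111100111→0 (1)
 50  000110111111001111→0 (1)
 51  001101111110011111→0 (1)
 52  011011111100111111→0 (1)
 53  110111111001111111→1 (0)
 54  101111110011111110→1 (0)
 55  011111100111111100→0 (0)
 56  111111001111111000→1 (1)
 57  111110011111110001→1 (0)
 58  111100111111100010→1 (0)
 59  111001111111000100→1 (0)
 60  110011111110001000→1 (0)
 61  100111111100010000→1 (0)
 62  001111111000100000→0 (1)
 63  011111110001000001→0 (1)
 64  111111100010000011→1 (1)
 65  111111000100000111→1 (1)
 66  111110001000001111→1 (1)
 67  111100010000011111→1 (0)
 68  111000100000111110→1 (1)
 69  110001000001111101→1 (1)
 70  100010000011111011→1 (1)
 71  000100000111110111→0 (0)
 72  001000001111101110→0 (0)
 73  010000011111011100→0 (1)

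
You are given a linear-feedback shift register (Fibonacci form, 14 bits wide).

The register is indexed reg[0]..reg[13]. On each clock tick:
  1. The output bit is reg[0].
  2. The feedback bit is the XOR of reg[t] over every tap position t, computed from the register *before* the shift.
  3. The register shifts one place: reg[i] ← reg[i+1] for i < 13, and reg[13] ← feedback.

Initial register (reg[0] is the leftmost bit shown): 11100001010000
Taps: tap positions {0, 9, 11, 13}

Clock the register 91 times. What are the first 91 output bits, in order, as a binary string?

1110000101000001001100110101100111010001011111011110010001101110001110100011010101001101111

k : reg_k → out_k, fb_k
0: 11100001010000 → 1, fb=0
1: 11000010100000 → 1, fb=1
2: 10000101000001 → 1, fb=0
3: 00001010000010 → 0, fb=0
4: 00010100000100 → 0, fb=1
5: 00101000001001 → 0, fb=1
6: 01010000010011 → 0, fb=0
7: 10100000100110 → 1, fb=0
8: 01000001001100 → 0, fb=1
9: 10000010011001 → 1, fb=1
10: 00000100110011 → 0, fb=0
11: 00001001100110 → 0, fb=1
12: 00010011001101 → 0, fb=0
13: 00100110011010 → 0, fb=1
14: 01001100110101 → 0, fb=1
15: 10011001101011 → 1, fb=0
16: 00110011010110 → 0, fb=0
17: 01100110101100 → 0, fb=1
18: 11001101011001 → 1, fb=1
19: 10011010110011 → 1, fb=1
20: 00110101100111 → 0, fb=0
21: 01101011001110 → 0, fb=1
22: 11010110011101 → 1, fb=0
23: 10101100111010 → 1, fb=0
24: 01011001110100 → 0, fb=0
25: 10110011101000 → 1, fb=1
26: 01100111010001 → 0, fb=0
27: 11001110100010 → 1, fb=1
28: 10011101000101 → 1, fb=1
29: 00111010001011 → 0, fb=1
30: 01110100010111 → 0, fb=1
31: 11101000101111 → 1, fb=1
32: 11010001011111 → 1, fb=0
33: 10100010111110 → 1, fb=1
34: 01000101111101 → 0, fb=1
35: 10001011111011 → 1, fb=1
36: 00010111110111 → 0, fb=1
37: 00101111101111 → 0, fb=0
38: 01011111011110 → 0, fb=0
39: 10111110111100 → 1, fb=1
40: 01111101111001 → 0, fb=0
41: 11111011110010 → 1, fb=0
42: 11110111100100 → 1, fb=0
43: 11101111001000 → 1, fb=1
44: 11011110010001 → 1, fb=1
45: 10111100100011 → 1, fb=0
46: 01111001000110 → 0, fb=1
47: 11110010001101 → 1, fb=1
48: 11100100011011 → 1, fb=1
49: 11001000110111 → 1, fb=0
50: 10010001101110 → 1, fb=0
51: 00100011011100 → 0, fb=0
52: 01000110111000 → 0, fb=1
53: 10001101110001 → 1, fb=1
54: 00011011100011 → 0, fb=1
55: 00110111000111 → 0, fb=0
56: 01101110001110 → 0, fb=1
57: 11011100011101 → 1, fb=0
58: 10111000111010 → 1, fb=0
59: 01110001110100 → 0, fb=0
60: 11100011101000 → 1, fb=1
61: 11000111010001 → 1, fb=1
62: 10001110100011 → 1, fb=0
63: 00011101000110 → 0, fb=1
64: 00111010001101 → 0, fb=0
65: 01110100011010 → 0, fb=1
66: 11101000110101 → 1, fb=0
67: 11010001101010 → 1, fb=1
68: 10100011010101 → 1, fb=0
69: 01000110101010 → 0, fb=0
70: 10001101010100 → 1, fb=1
71: 00011010101001 → 0, fb=1
72: 00110101010011 → 0, fb=0
73: 01101010100110 → 0, fb=1
74: 11010101001101 → 1, fb=1
75: 10101010011011 → 1, fb=1
76: 01010100110111 → 0, fb=1
77: 10101001101111 → 1, fb=1
78: 01010011011111 → 0, fb=1
79: 10100110111111 → 1, fb=0
80: 01001101111110 → 0, fb=0
81: 10011011111100 → 1, fb=1
82: 00110111111001 → 0, fb=0
83: 01101111110010 → 0, fb=1
84: 11011111100101 → 1, fb=1
85: 10111111001011 → 1, fb=0
86: 01111110010110 → 0, fb=0
87: 11111100101100 → 1, fb=0
88: 11111001011000 → 1, fb=0
89: 11110010110000 → 1, fb=0
90: 11100101100000 → 1, fb=1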